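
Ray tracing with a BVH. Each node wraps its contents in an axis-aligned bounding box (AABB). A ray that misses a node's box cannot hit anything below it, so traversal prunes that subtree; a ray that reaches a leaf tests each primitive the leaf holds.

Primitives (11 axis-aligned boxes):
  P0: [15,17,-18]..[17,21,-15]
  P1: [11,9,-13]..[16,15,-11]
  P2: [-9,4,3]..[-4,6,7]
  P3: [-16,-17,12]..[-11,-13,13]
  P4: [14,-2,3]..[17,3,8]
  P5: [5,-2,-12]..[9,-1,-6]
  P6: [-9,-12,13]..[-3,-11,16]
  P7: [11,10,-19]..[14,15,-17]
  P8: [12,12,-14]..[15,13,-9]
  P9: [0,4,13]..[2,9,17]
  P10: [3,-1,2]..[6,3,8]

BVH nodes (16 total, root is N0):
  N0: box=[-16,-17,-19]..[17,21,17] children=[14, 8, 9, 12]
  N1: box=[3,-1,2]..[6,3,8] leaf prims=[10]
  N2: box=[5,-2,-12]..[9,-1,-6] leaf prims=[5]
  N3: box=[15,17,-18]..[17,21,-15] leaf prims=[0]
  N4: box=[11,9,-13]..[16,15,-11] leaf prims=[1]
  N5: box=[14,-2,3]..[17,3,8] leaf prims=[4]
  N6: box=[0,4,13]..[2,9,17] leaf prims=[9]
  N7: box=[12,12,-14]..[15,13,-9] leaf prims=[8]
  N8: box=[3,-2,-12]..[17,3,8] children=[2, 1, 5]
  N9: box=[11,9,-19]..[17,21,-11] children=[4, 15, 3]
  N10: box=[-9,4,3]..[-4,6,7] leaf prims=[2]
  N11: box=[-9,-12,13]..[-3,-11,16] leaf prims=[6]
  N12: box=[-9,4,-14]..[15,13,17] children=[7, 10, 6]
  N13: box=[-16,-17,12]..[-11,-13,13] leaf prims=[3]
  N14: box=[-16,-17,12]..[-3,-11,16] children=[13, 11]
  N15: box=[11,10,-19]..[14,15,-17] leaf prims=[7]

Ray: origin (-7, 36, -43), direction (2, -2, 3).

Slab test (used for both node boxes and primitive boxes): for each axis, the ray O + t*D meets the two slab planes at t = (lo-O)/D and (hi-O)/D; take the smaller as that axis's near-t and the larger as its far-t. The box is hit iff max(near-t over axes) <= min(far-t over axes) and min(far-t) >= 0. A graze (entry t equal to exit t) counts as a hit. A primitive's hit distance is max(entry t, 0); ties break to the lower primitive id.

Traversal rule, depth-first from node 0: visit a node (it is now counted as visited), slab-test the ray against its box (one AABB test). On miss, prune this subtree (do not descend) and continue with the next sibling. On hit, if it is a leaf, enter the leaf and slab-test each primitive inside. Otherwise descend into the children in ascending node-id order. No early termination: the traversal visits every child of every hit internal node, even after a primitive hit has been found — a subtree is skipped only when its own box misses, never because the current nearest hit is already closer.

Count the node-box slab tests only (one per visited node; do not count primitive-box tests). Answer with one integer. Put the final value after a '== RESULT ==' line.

Walk:
N0 x:[-9/2,12] y:[15/2,53/2] z:[8,20] -> hit [8,12], descend [8, 9, 12, 14]
  N8 x:[5,12] y:[33/2,19] z:[31/3,17] -> miss, prune
  N9 x:[9,12] y:[15/2,27/2] z:[8,32/3] -> hit [9,32/3], descend [3, 4, 15]
    N3 x:[11,12] y:[15/2,19/2] z:[25/3,28/3] -> miss, prune
    N4 x:[9,23/2] y:[21/2,27/2] z:[10,32/3] -> hit [21/2,32/3] leaf, test {P1@t=21/2}
    N15 x:[9,21/2] y:[21/2,13] z:[8,26/3] -> miss, prune
  N12 x:[-1,11] y:[23/2,16] z:[29/3,20] -> miss, prune
  N14 x:[-9/2,2] y:[47/2,53/2] z:[55/3,59/3] -> miss, prune

Visited [0, 8, 9, 3, 4, 15, 12, 14]. Tests: 8 box, 1 leaf. Nearest: P1.

== RESULT ==
8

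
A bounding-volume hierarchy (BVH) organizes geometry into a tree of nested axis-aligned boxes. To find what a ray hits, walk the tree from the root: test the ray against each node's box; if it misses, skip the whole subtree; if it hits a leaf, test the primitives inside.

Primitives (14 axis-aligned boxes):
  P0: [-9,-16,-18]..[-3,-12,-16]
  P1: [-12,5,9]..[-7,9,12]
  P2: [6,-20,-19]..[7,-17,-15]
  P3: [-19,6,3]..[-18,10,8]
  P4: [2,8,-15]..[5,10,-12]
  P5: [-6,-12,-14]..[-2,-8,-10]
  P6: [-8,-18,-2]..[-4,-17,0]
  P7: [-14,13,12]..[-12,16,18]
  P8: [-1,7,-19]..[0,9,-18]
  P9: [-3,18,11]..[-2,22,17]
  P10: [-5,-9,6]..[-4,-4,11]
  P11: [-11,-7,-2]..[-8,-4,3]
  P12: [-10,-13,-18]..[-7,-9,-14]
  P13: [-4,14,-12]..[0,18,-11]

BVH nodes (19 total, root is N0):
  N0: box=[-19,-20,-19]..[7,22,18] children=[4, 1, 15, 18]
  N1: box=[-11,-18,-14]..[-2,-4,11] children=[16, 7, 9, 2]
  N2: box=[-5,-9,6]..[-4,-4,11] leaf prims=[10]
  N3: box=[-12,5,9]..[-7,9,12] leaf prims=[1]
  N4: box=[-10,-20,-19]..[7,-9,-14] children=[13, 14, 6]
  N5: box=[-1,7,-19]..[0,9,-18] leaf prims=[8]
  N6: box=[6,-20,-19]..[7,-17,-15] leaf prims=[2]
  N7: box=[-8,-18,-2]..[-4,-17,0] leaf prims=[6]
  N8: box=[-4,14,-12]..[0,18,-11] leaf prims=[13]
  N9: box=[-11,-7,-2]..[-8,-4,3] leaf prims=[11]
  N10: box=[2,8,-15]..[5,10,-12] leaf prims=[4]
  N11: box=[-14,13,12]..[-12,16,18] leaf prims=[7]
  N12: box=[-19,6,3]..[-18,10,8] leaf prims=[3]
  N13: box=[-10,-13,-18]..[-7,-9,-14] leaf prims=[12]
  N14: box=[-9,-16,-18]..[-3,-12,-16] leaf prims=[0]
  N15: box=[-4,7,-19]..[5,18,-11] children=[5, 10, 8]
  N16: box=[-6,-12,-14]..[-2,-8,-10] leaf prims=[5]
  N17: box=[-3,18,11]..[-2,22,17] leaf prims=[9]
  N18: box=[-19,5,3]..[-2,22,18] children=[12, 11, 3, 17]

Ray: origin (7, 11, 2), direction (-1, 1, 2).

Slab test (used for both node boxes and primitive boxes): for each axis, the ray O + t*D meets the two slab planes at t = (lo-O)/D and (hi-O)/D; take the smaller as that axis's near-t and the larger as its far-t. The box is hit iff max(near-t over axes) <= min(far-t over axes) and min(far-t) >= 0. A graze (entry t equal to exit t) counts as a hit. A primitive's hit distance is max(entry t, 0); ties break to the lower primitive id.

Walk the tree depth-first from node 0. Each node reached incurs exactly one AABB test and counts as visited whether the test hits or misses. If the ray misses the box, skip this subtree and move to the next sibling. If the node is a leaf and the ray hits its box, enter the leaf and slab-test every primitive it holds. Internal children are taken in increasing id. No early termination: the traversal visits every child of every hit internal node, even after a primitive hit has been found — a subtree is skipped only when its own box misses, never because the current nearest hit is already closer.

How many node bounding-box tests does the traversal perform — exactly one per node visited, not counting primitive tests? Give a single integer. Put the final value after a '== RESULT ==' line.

Walk:
N0 x:[0,26] y:[-31,11] z:[-21/2,8] -> hit [0,8], descend [1, 4, 15, 18]
  N1 x:[9,18] y:[-29,-15] z:[-8,9/2] -> miss, prune
  N4 x:[0,17] y:[-31,-20] z:[-21/2,-8] -> miss, prune
  N15 x:[2,11] y:[-4,7] z:[-21/2,-13/2] -> miss, prune
  N18 x:[9,26] y:[-6,11] z:[1/2,8] -> miss, prune

5 AABB tests over nodes [0, 1, 4, 15, 18]; 0 leaves entered; closest miss.

== RESULT ==
5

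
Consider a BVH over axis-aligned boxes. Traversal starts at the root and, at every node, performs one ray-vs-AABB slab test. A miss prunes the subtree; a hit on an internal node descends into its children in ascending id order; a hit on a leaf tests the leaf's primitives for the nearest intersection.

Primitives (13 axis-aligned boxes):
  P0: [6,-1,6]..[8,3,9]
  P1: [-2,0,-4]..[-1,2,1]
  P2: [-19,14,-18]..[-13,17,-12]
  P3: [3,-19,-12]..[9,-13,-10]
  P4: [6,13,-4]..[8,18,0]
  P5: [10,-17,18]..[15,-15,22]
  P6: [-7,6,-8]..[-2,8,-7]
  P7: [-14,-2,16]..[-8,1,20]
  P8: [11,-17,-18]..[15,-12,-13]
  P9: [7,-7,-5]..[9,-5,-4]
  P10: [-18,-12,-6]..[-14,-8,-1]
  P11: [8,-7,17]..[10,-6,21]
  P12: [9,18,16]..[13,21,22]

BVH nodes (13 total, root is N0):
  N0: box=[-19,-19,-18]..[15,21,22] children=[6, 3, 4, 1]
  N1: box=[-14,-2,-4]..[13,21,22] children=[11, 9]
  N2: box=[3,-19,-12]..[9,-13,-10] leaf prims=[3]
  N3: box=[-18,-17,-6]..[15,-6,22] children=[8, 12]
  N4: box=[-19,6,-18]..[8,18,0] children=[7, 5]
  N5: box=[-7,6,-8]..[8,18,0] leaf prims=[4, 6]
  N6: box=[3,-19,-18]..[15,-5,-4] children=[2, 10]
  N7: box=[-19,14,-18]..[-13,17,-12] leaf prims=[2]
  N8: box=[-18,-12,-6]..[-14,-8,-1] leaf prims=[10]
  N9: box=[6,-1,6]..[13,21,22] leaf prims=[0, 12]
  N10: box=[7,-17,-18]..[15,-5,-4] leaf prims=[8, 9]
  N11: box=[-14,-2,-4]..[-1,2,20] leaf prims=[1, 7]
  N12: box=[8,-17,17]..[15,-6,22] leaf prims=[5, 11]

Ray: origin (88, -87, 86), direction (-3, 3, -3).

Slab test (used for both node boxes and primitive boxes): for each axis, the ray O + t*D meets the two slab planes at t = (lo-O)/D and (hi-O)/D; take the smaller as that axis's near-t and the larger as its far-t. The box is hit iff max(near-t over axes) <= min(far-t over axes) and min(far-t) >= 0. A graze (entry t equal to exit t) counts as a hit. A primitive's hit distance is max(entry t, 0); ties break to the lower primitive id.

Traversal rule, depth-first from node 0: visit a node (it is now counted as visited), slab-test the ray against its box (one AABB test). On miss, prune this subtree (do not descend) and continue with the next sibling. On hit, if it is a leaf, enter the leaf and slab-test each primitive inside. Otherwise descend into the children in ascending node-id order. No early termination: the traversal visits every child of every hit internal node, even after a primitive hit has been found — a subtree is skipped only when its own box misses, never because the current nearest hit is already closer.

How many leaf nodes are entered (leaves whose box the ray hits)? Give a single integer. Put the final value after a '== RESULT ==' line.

Walk:
N0 x:[73/3,107/3] y:[68/3,36] z:[64/3,104/3] -> hit [73/3,104/3], descend [1, 3, 4, 6]
  N1 x:[25,34] y:[85/3,36] z:[64/3,30] -> hit [85/3,30], descend [9, 11]
    N9 x:[25,82/3] y:[86/3,36] z:[64/3,80/3] -> miss, prune
    N11 x:[89/3,34] y:[85/3,89/3] z:[22,30] -> hit [89/3,89/3] leaf, test {P1@t=89/3, P7(miss)}
  N3 x:[73/3,106/3] y:[70/3,27] z:[64/3,92/3] -> hit [73/3,27], descend [8, 12]
    N8 x:[34,106/3] y:[25,79/3] z:[29,92/3] -> miss, prune
    N12 x:[73/3,80/3] y:[70/3,27] z:[64/3,23] -> miss, prune
  N4 x:[80/3,107/3] y:[31,35] z:[86/3,104/3] -> hit [31,104/3], descend [5, 7]
    N5 x:[80/3,95/3] y:[31,35] z:[86/3,94/3] -> hit [31,94/3] leaf, test {P4(miss), P6@t=31}
    N7 x:[101/3,107/3] y:[101/3,104/3] z:[98/3,104/3] -> hit [101/3,104/3] leaf, test {P2@t=101/3}
  N6 x:[73/3,85/3] y:[68/3,82/3] z:[30,104/3] -> miss, prune

Summary -> nodes [0, 1, 9, 11, 3, 8, 12, 4, 5, 7, 6]; box-tests=11; leaf-entries=3; first=P1

== RESULT ==
3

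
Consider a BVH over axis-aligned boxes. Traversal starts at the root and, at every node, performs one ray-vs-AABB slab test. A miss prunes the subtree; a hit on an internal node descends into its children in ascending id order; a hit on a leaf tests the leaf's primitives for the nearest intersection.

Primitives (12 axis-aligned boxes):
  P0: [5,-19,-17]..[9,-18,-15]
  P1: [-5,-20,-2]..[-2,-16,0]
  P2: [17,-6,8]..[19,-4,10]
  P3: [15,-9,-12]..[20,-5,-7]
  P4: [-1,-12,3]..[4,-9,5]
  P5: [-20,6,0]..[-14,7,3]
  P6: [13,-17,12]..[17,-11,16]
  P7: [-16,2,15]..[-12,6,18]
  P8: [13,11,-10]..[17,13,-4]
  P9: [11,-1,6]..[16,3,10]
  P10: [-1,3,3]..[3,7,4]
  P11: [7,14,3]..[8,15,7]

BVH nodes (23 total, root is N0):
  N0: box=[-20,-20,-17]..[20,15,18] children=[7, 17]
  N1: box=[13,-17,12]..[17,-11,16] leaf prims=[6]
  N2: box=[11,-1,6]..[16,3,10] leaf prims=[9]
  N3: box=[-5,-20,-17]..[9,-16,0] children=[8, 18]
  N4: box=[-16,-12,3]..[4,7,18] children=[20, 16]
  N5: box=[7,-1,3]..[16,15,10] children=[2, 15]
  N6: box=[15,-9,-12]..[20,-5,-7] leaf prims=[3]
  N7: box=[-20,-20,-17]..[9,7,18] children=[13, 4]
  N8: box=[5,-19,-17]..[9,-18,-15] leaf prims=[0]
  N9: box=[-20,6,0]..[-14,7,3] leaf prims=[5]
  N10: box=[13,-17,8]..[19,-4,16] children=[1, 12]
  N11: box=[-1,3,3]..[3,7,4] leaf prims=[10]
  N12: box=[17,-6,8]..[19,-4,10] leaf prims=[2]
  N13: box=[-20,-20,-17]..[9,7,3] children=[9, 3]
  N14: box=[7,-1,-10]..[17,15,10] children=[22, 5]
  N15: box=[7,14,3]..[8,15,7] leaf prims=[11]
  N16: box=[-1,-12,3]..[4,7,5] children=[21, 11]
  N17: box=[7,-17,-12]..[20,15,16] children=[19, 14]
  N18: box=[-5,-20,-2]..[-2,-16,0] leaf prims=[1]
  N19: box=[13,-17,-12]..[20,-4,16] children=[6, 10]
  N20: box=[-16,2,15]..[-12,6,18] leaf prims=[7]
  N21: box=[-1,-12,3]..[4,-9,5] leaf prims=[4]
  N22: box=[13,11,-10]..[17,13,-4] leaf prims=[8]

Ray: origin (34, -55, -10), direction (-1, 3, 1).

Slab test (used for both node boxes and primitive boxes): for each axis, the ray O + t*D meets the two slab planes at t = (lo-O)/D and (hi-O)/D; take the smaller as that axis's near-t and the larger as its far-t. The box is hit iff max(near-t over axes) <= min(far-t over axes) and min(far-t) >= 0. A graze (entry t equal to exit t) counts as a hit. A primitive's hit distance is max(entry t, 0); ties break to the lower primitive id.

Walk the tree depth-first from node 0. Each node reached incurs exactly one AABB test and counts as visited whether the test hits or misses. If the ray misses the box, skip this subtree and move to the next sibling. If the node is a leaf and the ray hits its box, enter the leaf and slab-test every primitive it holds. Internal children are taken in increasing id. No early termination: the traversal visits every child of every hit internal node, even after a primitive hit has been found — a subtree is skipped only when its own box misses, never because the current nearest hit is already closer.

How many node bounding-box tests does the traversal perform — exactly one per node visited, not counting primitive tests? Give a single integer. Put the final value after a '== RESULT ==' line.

Walk:
N0 x:[14,54] y:[35/3,70/3] z:[-7,28] -> hit [14,70/3], descend [7, 17]
  N7 x:[25,54] y:[35/3,62/3] z:[-7,28] -> miss, prune
  N17 x:[14,27] y:[38/3,70/3] z:[-2,26] -> hit [14,70/3], descend [14, 19]
    N14 x:[17,27] y:[18,70/3] z:[0,20] -> hit [18,20], descend [5, 22]
      N5 x:[18,27] y:[18,70/3] z:[13,20] -> hit [18,20], descend [2, 15]
        N2 x:[18,23] y:[18,58/3] z:[16,20] -> hit [18,58/3] leaf, test {P9@t=18}
        N15 x:[26,27] y:[23,70/3] z:[13,17] -> miss, prune
      N22 x:[17,21] y:[22,68/3] z:[0,6] -> miss, prune
    N19 x:[14,21] y:[38/3,17] z:[-2,26] -> hit [14,17], descend [6, 10]
      N6 x:[14,19] y:[46/3,50/3] z:[-2,3] -> miss, prune
      N10 x:[15,21] y:[38/3,17] z:[18,26] -> miss, prune

11 AABB tests over nodes [0, 7, 17, 14, 5, 2, 15, 22, 19, 6, 10]; 1 leaf entered; closest P9.

== RESULT ==
11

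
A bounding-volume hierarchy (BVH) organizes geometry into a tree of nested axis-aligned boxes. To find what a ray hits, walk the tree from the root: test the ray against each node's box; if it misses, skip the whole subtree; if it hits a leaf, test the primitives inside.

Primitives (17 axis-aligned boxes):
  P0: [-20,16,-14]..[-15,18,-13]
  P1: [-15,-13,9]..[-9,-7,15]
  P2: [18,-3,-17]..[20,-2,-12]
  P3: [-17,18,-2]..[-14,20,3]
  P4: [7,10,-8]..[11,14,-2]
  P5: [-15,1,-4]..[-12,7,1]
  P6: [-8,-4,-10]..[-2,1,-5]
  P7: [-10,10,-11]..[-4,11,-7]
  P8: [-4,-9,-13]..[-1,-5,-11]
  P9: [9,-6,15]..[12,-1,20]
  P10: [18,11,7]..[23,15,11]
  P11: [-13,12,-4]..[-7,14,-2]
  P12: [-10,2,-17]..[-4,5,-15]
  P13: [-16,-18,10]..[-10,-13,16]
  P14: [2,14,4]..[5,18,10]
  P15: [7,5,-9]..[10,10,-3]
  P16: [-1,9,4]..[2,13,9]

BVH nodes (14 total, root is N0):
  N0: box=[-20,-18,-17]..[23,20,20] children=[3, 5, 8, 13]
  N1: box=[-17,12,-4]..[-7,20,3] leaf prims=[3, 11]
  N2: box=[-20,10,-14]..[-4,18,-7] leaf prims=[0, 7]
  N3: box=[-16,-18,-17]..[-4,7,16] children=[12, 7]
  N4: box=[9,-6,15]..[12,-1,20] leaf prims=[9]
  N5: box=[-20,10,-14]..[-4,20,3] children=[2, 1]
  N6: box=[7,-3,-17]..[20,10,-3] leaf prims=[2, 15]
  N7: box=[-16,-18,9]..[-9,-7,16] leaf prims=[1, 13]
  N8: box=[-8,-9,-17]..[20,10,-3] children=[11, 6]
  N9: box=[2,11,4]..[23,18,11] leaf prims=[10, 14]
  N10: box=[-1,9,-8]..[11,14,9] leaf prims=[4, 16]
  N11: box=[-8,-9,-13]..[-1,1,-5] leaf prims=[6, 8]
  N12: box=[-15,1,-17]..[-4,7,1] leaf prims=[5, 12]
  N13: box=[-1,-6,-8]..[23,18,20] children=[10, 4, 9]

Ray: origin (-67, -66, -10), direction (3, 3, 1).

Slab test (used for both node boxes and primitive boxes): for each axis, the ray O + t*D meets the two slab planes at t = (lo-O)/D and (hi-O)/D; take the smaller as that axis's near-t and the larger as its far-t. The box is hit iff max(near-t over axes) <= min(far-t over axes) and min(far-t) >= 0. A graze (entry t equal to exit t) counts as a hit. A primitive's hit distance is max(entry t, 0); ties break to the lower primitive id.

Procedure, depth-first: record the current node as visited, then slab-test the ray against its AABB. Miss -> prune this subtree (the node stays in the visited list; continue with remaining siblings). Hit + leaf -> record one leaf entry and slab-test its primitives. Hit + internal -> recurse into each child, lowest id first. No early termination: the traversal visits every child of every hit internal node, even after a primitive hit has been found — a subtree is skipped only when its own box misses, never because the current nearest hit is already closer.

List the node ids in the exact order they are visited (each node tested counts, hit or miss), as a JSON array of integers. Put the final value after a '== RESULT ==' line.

Walk:
N0 x:[47/3,30] y:[16,86/3] z:[-7,30] -> hit [16,86/3], descend [3, 5, 8, 13]
  N3 x:[17,21] y:[16,73/3] z:[-7,26] -> hit [17,21], descend [7, 12]
    N7 x:[17,58/3] y:[16,59/3] z:[19,26] -> hit [19,58/3] leaf, test {P1@t=19, P13(miss)}
    N12 x:[52/3,21] y:[67/3,73/3] z:[-7,11] -> miss, prune
  N5 x:[47/3,21] y:[76/3,86/3] z:[-4,13] -> miss, prune
  N8 x:[59/3,29] y:[19,76/3] z:[-7,7] -> miss, prune
  N13 x:[22,30] y:[20,28] z:[2,30] -> hit [22,28], descend [4, 9, 10]
    N4 x:[76/3,79/3] y:[20,65/3] z:[25,30] -> miss, prune
    N9 x:[23,30] y:[77/3,28] z:[14,21] -> miss, prune
    N10 x:[22,26] y:[25,80/3] z:[2,19] -> miss, prune

Visited [0, 3, 7, 12, 5, 8, 13, 4, 9, 10]. Tests: 10 box, 1 leaf. Nearest: P1.

== RESULT ==
[0, 3, 7, 12, 5, 8, 13, 4, 9, 10]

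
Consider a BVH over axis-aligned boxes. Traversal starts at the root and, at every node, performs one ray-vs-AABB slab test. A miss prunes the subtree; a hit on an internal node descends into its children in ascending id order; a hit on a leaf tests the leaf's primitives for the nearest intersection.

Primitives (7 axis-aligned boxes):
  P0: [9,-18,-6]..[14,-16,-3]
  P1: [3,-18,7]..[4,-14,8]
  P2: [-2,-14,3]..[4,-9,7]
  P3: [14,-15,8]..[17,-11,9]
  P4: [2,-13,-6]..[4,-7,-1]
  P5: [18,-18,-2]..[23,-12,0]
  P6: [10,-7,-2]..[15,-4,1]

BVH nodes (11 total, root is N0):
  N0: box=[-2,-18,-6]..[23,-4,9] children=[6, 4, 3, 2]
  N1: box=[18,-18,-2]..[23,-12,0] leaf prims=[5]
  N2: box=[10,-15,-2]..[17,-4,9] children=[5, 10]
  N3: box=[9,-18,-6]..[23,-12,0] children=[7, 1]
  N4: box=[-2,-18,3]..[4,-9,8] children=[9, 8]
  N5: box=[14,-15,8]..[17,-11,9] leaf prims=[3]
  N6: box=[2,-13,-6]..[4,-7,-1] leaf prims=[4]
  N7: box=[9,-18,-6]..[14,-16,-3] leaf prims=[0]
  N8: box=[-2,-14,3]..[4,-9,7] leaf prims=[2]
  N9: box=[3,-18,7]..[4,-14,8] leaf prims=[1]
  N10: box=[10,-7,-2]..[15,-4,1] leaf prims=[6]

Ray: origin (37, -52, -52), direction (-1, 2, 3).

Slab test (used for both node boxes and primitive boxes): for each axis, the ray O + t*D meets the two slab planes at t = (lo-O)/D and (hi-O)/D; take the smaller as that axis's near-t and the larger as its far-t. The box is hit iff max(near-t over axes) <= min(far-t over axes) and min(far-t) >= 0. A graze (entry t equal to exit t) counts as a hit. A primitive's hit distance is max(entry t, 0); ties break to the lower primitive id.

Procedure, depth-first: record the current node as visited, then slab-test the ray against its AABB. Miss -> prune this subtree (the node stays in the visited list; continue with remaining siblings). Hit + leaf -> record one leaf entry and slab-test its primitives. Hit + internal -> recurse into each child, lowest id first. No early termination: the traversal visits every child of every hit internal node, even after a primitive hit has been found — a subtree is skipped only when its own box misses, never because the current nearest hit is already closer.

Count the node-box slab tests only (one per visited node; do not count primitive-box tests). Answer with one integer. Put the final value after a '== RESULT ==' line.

Trace the traversal:
N0 x:[14,39] y:[17,24] z:[46/3,61/3] -> hit [17,61/3], descend [2, 3, 4, 6]
  N2 x:[20,27] y:[37/2,24] z:[50/3,61/3] -> hit [20,61/3], descend [5, 10]
    N5 x:[20,23] y:[37/2,41/2] z:[20,61/3] -> hit [20,61/3] leaf, test {P3@t=20}
    N10 x:[22,27] y:[45/2,24] z:[50/3,53/3] -> miss, prune
  N3 x:[14,28] y:[17,20] z:[46/3,52/3] -> hit [17,52/3], descend [1, 7]
    N1 x:[14,19] y:[17,20] z:[50/3,52/3] -> hit [17,52/3] leaf, test {P5@t=17}
    N7 x:[23,28] y:[17,18] z:[46/3,49/3] -> miss, prune
  N4 x:[33,39] y:[17,43/2] z:[55/3,20] -> miss, prune
  N6 x:[33,35] y:[39/2,45/2] z:[46/3,17] -> miss, prune

9 AABB tests over nodes [0, 2, 5, 10, 3, 1, 7, 4, 6]; 2 leaves entered; closest P5.

== RESULT ==
9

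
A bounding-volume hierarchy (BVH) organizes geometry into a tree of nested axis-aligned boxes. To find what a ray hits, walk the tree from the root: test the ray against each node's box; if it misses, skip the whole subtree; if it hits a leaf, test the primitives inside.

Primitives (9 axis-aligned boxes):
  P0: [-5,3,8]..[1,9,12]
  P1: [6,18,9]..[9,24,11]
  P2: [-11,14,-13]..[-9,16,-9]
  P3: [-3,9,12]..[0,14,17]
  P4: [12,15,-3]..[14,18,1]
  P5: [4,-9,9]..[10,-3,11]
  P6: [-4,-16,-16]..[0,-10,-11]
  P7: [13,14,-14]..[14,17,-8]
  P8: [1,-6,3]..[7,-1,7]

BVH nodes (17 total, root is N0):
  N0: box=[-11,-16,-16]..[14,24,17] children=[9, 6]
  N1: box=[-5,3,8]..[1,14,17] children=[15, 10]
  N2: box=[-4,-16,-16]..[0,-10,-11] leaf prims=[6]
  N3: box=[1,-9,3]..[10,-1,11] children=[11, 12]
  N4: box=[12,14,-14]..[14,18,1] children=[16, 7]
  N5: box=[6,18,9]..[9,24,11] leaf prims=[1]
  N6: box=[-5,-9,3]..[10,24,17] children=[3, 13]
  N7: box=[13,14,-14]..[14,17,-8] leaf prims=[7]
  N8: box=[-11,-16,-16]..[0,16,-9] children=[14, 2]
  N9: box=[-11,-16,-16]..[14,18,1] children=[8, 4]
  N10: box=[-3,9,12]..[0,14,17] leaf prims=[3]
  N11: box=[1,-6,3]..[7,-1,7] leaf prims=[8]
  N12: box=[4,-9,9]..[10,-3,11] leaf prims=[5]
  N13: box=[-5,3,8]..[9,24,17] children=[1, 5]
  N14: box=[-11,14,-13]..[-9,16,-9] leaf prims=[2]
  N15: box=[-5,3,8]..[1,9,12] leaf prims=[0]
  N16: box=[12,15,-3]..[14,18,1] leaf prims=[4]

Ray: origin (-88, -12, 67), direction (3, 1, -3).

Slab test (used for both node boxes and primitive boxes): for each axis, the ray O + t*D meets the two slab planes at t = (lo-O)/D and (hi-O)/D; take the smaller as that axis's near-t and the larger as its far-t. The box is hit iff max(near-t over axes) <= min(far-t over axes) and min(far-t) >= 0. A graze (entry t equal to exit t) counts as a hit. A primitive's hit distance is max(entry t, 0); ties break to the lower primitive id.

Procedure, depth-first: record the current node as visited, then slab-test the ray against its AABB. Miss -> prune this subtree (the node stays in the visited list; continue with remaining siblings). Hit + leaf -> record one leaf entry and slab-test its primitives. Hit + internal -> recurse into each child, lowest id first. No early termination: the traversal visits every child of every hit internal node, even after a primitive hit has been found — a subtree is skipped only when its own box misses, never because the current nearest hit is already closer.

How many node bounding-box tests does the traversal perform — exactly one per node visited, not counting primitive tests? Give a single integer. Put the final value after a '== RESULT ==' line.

Walk:
N0 x:[77/3,34] y:[-4,36] z:[50/3,83/3] -> hit [77/3,83/3], descend [6, 9]
  N6 x:[83/3,98/3] y:[3,36] z:[50/3,64/3] -> miss, prune
  N9 x:[77/3,34] y:[-4,30] z:[22,83/3] -> hit [77/3,83/3], descend [4, 8]
    N4 x:[100/3,34] y:[26,30] z:[22,27] -> miss, prune
    N8 x:[77/3,88/3] y:[-4,28] z:[76/3,83/3] -> hit [77/3,83/3], descend [2, 14]
      N2 x:[28,88/3] y:[-4,2] z:[26,83/3] -> miss, prune
      N14 x:[77/3,79/3] y:[26,28] z:[76/3,80/3] -> hit [26,79/3] leaf, test {P2@t=26}

Visited [0, 6, 9, 4, 8, 2, 14]. Tests: 7 box, 1 leaf. Nearest: P2.

== RESULT ==
7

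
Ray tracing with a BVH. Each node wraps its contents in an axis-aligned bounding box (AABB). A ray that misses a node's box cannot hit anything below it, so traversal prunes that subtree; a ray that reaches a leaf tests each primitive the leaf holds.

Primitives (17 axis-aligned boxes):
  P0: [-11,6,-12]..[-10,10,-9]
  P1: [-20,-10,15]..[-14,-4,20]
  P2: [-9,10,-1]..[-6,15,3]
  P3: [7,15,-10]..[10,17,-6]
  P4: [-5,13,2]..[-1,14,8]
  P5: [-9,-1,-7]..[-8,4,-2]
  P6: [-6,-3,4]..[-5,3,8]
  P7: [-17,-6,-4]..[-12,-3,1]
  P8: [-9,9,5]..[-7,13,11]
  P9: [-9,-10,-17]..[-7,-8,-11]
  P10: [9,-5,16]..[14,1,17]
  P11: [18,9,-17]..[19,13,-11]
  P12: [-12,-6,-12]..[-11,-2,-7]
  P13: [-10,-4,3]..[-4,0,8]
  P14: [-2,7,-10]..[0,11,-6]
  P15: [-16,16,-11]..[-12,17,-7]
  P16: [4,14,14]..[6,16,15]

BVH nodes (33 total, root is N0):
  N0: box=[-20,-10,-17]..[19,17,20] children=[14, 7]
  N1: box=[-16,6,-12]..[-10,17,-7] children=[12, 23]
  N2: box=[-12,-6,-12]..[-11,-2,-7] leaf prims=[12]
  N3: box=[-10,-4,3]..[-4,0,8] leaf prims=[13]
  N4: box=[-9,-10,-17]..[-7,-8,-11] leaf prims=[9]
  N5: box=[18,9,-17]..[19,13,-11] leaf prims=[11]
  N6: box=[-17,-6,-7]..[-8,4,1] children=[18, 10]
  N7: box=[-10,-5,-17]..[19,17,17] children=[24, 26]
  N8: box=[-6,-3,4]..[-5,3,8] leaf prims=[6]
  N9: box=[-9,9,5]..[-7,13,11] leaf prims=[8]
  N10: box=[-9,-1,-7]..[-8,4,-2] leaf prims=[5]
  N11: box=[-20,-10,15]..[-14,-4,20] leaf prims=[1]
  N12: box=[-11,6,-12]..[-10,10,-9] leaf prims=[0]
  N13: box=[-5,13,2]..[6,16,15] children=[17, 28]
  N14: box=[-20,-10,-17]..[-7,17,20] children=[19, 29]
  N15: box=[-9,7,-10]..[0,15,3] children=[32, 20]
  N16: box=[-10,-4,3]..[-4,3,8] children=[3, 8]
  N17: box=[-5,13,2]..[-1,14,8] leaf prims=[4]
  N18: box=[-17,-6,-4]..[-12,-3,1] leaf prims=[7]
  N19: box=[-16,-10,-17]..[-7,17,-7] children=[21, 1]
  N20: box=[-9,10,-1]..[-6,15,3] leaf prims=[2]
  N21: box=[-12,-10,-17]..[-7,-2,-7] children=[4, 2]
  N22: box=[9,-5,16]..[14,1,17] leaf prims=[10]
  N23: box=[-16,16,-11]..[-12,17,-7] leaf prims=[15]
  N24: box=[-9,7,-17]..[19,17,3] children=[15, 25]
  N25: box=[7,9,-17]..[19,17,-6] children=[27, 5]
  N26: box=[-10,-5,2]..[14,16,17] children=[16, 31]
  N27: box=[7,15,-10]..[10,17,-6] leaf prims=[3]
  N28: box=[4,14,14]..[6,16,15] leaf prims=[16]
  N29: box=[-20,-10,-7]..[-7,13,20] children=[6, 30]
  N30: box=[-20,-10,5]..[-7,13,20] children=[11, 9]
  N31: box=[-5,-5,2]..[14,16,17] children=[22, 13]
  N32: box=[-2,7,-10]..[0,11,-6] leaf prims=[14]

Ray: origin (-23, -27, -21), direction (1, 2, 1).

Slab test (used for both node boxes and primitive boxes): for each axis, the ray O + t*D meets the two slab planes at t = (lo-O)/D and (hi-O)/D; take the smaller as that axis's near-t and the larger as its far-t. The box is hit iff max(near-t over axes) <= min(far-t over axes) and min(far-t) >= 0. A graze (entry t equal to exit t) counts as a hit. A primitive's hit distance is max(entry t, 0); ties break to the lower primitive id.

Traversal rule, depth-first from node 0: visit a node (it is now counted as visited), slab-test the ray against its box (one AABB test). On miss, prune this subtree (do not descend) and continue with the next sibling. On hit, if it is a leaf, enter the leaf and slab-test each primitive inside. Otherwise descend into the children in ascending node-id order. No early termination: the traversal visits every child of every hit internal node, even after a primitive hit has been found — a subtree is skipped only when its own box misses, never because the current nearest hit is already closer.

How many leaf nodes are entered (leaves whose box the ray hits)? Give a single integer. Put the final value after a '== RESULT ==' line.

Walk:
N0 x:[3,42] y:[17/2,22] z:[4,41] -> hit [17/2,22], descend [7, 14]
  N7 x:[13,42] y:[11,22] z:[4,38] -> hit [13,22], descend [24, 26]
    N24 x:[14,42] y:[17,22] z:[4,24] -> hit [17,22], descend [15, 25]
      N15 x:[14,23] y:[17,21] z:[11,24] -> hit [17,21], descend [20, 32]
        N20 x:[14,17] y:[37/2,21] z:[20,24] -> miss, prune
        N32 x:[21,23] y:[17,19] z:[11,15] -> miss, prune
      N25 x:[30,42] y:[18,22] z:[4,15] -> miss, prune
    N26 x:[13,37] y:[11,43/2] z:[23,38] -> miss, prune
  N14 x:[3,16] y:[17/2,22] z:[4,41] -> hit [17/2,16], descend [19, 29]
    N19 x:[7,16] y:[17/2,22] z:[4,14] -> hit [17/2,14], descend [1, 21]
      N1 x:[7,13] y:[33/2,22] z:[9,14] -> miss, prune
      N21 x:[11,16] y:[17/2,25/2] z:[4,14] -> hit [11,25/2], descend [2, 4]
        N2 x:[11,12] y:[21/2,25/2] z:[9,14] -> hit [11,12] leaf, test {P12@t=11}
        N4 x:[14,16] y:[17/2,19/2] z:[4,10] -> miss, prune
    N29 x:[3,16] y:[17/2,20] z:[14,41] -> hit [14,16], descend [6, 30]
      N6 x:[6,15] y:[21/2,31/2] z:[14,22] -> hit [14,15], descend [10, 18]
        N10 x:[14,15] y:[13,31/2] z:[14,19] -> hit [14,15] leaf, test {P5@t=14}
        N18 x:[6,11] y:[21/2,12] z:[17,22] -> miss, prune
      N30 x:[3,16] y:[17/2,20] z:[26,41] -> miss, prune

order=[0, 7, 24, 15, 20, 32, 25, 26, 14, 19, 1, 21, 2, 4, 29, 6, 10, 18, 30]  |boxes|=19  |leaves|=2  hit=P12

== RESULT ==
2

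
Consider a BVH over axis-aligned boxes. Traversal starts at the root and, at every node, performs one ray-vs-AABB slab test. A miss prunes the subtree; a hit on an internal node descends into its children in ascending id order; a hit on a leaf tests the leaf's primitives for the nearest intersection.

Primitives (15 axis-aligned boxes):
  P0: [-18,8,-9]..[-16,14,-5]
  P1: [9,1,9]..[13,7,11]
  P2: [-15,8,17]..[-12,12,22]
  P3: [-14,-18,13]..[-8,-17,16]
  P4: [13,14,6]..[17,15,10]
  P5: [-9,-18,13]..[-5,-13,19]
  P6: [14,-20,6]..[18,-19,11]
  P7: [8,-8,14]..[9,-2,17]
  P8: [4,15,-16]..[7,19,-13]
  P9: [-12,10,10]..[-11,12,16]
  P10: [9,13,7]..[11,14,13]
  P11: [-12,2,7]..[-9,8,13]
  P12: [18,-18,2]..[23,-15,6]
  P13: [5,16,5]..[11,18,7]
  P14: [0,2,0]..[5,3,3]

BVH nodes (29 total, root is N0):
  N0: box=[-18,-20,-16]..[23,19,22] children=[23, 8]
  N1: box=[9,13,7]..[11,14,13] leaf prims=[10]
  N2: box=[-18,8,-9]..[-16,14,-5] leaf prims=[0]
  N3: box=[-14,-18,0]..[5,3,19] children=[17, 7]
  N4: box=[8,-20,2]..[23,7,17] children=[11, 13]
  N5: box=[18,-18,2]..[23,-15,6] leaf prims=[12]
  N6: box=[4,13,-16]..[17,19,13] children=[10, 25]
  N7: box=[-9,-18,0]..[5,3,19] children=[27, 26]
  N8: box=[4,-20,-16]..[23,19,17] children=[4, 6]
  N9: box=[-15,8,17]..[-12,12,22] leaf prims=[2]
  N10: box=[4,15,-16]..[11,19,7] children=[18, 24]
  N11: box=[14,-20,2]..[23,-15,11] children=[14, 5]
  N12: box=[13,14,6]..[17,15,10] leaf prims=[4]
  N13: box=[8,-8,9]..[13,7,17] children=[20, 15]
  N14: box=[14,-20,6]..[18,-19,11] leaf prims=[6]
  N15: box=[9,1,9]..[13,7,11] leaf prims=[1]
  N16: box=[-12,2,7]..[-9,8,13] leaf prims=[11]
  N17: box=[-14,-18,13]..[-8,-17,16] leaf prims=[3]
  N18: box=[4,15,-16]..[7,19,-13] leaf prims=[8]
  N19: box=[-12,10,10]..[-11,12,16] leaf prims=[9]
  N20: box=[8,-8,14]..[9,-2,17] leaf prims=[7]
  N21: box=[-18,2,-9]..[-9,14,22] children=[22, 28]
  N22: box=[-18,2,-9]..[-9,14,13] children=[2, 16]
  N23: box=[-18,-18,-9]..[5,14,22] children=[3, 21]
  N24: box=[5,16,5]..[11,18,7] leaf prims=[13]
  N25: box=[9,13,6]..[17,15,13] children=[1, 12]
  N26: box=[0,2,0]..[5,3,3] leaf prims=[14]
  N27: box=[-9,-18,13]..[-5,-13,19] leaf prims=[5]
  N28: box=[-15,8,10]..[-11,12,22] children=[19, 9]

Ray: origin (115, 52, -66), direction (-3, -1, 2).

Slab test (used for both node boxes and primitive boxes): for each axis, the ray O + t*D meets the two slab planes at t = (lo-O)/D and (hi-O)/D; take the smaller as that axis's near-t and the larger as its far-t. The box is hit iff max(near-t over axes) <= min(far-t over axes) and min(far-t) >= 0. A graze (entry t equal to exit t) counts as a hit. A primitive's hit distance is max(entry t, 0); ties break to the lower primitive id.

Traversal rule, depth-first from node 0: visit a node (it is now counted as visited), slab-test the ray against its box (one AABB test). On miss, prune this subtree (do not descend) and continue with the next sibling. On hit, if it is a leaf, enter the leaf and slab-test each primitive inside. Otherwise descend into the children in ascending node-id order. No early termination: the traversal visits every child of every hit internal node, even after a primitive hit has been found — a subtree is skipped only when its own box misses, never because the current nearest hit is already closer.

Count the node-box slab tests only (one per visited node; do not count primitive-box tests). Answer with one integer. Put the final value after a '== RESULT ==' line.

Walk:
N0 x:[92/3,133/3] y:[33,72] z:[25,44] -> hit [33,44], descend [8, 23]
  N8 x:[92/3,37] y:[33,72] z:[25,83/2] -> hit [33,37], descend [4, 6]
    N4 x:[92/3,107/3] y:[45,72] z:[34,83/2] -> miss, prune
    N6 x:[98/3,37] y:[33,39] z:[25,79/2] -> hit [33,37], descend [10, 25]
      N10 x:[104/3,37] y:[33,37] z:[25,73/2] -> hit [104/3,73/2], descend [18, 24]
        N18 x:[36,37] y:[33,37] z:[25,53/2] -> miss, prune
        N24 x:[104/3,110/3] y:[34,36] z:[71/2,73/2] -> hit [71/2,36] leaf, test {P13@t=71/2}
      N25 x:[98/3,106/3] y:[37,39] z:[36,79/2] -> miss, prune
  N23 x:[110/3,133/3] y:[38,70] z:[57/2,44] -> hit [38,44], descend [3, 21]
    N3 x:[110/3,43] y:[49,70] z:[33,85/2] -> miss, prune
    N21 x:[124/3,133/3] y:[38,50] z:[57/2,44] -> hit [124/3,44], descend [22, 28]
      N22 x:[124/3,133/3] y:[38,50] z:[57/2,79/2] -> miss, prune
      N28 x:[42,130/3] y:[40,44] z:[38,44] -> hit [42,130/3], descend [9, 19]
        N9 x:[127/3,130/3] y:[40,44] z:[83/2,44] -> hit [127/3,130/3] leaf, test {P2@t=127/3}
        N19 x:[42,127/3] y:[40,42] z:[38,41] -> miss, prune

Summary -> nodes [0, 8, 4, 6, 10, 18, 24, 25, 23, 3, 21, 22, 28, 9, 19]; box-tests=15; leaf-entries=2; first=P13

== RESULT ==
15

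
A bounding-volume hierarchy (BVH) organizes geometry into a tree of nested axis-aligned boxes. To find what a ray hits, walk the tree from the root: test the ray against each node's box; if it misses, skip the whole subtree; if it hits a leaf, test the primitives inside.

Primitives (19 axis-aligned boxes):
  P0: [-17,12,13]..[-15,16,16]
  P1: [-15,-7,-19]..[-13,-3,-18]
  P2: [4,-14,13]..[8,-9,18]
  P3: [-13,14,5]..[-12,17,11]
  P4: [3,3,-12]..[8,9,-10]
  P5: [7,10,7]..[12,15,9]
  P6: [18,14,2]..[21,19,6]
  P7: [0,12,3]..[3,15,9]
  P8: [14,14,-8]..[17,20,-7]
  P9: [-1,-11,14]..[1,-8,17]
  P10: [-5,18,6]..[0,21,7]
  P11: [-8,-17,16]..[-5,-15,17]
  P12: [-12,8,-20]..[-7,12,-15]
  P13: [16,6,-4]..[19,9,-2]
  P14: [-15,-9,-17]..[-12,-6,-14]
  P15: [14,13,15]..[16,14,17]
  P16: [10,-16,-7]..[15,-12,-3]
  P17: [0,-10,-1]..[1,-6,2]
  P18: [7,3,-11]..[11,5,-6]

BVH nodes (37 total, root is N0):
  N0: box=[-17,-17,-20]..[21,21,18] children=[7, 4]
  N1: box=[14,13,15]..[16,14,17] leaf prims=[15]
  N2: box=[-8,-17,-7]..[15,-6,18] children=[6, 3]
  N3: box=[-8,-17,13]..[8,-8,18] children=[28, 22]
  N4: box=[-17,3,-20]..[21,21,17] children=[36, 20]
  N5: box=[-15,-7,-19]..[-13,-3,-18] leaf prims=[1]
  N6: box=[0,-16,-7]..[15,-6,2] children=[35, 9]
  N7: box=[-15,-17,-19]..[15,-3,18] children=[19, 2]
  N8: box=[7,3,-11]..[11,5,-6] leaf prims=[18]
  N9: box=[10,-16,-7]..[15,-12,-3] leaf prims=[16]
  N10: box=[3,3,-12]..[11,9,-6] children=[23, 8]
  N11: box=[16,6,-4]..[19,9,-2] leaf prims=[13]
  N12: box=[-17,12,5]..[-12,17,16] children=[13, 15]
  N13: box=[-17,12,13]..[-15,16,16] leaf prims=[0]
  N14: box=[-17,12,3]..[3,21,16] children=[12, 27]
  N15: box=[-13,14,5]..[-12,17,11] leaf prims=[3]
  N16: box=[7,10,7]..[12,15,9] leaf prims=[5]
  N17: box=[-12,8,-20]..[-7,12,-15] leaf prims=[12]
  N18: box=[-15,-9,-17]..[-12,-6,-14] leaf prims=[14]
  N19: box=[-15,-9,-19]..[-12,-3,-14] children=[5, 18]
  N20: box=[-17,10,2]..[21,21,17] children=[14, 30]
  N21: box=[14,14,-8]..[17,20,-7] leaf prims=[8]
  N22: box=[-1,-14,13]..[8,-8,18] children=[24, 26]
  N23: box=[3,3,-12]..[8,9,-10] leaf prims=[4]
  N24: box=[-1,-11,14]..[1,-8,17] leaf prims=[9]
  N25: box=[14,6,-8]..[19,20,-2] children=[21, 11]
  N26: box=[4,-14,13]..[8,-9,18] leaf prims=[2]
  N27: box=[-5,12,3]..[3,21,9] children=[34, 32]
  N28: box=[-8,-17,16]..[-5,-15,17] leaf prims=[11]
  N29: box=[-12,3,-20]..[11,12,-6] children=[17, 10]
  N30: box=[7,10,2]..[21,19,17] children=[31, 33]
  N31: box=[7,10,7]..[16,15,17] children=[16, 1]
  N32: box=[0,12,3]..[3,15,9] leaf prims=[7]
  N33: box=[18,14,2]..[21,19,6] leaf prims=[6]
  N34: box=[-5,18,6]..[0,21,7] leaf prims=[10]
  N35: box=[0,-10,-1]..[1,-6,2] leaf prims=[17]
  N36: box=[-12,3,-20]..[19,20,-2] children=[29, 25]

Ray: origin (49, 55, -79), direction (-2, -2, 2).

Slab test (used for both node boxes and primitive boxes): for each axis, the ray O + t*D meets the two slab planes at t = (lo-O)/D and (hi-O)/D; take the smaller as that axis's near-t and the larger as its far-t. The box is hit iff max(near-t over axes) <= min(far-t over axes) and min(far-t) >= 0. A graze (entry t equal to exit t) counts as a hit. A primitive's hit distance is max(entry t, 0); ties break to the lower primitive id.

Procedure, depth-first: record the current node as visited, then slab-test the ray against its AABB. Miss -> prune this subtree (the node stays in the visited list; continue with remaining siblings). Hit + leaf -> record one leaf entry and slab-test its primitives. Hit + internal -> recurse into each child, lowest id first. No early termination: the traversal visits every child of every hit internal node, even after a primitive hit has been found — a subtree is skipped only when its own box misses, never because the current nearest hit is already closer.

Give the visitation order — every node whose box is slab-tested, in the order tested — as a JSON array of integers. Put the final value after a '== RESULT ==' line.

Walk:
N0 x:[14,33] y:[17,36] z:[59/2,97/2] -> hit [59/2,33], descend [4, 7]
  N4 x:[14,33] y:[17,26] z:[59/2,48] -> miss, prune
  N7 x:[17,32] y:[29,36] z:[30,97/2] -> hit [30,32], descend [2, 19]
    N2 x:[17,57/2] y:[61/2,36] z:[36,97/2] -> miss, prune
    N19 x:[61/2,32] y:[29,32] z:[30,65/2] -> hit [61/2,32], descend [5, 18]
      N5 x:[31,32] y:[29,31] z:[30,61/2] -> miss, prune
      N18 x:[61/2,32] y:[61/2,32] z:[31,65/2] -> hit [31,32] leaf, test {P14@t=31}

7 AABB tests over nodes [0, 4, 7, 2, 19, 5, 18]; 1 leaf entered; closest P14.

== RESULT ==
[0, 4, 7, 2, 19, 5, 18]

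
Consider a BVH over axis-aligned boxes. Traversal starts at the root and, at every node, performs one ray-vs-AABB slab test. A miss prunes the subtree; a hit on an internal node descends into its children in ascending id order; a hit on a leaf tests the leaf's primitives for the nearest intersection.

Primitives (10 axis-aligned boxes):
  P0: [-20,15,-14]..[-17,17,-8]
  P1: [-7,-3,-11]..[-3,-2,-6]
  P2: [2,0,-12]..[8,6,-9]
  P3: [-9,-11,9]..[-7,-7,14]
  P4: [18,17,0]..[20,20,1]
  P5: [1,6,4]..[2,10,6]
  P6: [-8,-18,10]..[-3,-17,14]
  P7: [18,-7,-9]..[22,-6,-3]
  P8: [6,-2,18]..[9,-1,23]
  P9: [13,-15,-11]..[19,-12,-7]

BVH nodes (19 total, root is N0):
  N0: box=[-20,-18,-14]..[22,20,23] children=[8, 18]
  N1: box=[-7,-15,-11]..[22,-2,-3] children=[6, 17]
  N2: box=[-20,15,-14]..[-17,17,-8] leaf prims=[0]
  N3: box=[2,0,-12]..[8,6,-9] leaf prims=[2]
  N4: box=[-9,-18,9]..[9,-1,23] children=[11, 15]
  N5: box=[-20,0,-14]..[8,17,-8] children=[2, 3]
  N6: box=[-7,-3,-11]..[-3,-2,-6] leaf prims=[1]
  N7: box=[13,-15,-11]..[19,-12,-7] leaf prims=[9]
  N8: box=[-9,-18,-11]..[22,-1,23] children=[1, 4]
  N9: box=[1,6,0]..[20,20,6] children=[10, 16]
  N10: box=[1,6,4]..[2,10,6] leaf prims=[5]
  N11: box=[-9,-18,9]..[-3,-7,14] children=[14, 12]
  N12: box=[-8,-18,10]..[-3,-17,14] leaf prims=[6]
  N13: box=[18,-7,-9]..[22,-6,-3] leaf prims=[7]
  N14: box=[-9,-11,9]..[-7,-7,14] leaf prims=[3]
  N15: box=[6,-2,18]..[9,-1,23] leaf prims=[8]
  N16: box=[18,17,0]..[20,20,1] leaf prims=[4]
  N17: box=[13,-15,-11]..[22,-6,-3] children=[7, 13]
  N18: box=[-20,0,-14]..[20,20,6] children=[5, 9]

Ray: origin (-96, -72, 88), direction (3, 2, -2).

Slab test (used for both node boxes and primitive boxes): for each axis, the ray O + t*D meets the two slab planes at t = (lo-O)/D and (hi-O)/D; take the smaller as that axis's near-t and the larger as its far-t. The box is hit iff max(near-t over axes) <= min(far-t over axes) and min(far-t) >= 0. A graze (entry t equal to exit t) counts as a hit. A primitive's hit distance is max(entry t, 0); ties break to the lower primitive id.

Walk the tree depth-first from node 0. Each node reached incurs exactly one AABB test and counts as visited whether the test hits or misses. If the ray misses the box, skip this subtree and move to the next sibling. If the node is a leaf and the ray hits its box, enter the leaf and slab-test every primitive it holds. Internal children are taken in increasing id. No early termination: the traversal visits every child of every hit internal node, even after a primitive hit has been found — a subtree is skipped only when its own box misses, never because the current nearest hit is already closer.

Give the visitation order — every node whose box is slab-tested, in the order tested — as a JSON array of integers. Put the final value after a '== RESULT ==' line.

Trace the traversal:
N0 x:[76/3,118/3] y:[27,46] z:[65/2,51] -> hit [65/2,118/3], descend [8, 18]
  N8 x:[29,118/3] y:[27,71/2] z:[65/2,99/2] -> hit [65/2,71/2], descend [1, 4]
    N1 x:[89/3,118/3] y:[57/2,35] z:[91/2,99/2] -> miss, prune
    N4 x:[29,35] y:[27,71/2] z:[65/2,79/2] -> hit [65/2,35], descend [11, 15]
      N11 x:[29,31] y:[27,65/2] z:[37,79/2] -> miss, prune
      N15 x:[34,35] y:[35,71/2] z:[65/2,35] -> hit [35,35] leaf, test {P8@t=35}
  N18 x:[76/3,116/3] y:[36,46] z:[41,51] -> miss, prune

order=[0, 8, 1, 4, 11, 15, 18]  |boxes|=7  |leaves|=1  hit=P8

== RESULT ==
[0, 8, 1, 4, 11, 15, 18]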